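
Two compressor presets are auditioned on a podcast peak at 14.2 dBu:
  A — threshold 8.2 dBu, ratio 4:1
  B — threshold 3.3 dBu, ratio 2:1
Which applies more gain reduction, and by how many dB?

B, by 0.95 dB

A: 6 dB over, compressed to 1.5 dB over, so 4.5 dB of GR.
B: 10.9 dB over, compressed to 5.45 dB over, so 5.45 dB of GR.
B reduces 0.95 dB more.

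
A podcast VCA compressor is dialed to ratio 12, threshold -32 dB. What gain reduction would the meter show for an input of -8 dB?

The signal is 24 dB above threshold.
A 12:1 ratio leaves 2 dB of that excess.
So the signal is attenuated by 24 − 2 = 22 dB.

22 dB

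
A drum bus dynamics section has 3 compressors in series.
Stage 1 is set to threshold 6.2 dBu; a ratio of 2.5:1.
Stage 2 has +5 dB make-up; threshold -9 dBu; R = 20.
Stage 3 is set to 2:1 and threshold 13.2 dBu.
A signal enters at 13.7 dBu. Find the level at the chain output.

Stage 1: overshoot 7.5 dB → 7.5/2.5 = 3 dB → 9.2 dBu.
Stage 2: 18.2 dB above -9 dBu, reduced 20:1 to 0.91 dB above → -8.09 dBu; +5 dB make-up → -3.09 dBu.
Stage 3: -3.09 dBu is at or below the 13.2 dBu threshold — no compression; output -3.09 dBu.

-3.09 dBu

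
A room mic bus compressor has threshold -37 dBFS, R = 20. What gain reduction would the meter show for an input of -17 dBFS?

19 dB

Overshoot = -17 − (-37) = 20 dB.
At 20:1, output sits 20/20 = 1 dB above threshold.
Gain reduction = 20 − 1 = 19 dB.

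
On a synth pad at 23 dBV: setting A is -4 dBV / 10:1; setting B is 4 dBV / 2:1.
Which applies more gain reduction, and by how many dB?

A: 27 dB over, compressed to 2.7 dB over, so 24.3 dB of GR.
B: 19 dB over, compressed to 9.5 dB over, so 9.5 dB of GR.
A reduces 14.8 dB more.

A, by 14.8 dB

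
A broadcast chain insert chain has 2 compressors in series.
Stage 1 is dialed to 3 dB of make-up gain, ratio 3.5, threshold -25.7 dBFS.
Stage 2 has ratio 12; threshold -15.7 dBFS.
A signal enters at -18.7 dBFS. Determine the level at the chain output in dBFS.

-20.7 dBFS

Stage 1: 7 dB above -25.7 dBFS, reduced 3.5:1 to 2 dB above → -23.7 dBFS; +3 dB make-up → -20.7 dBFS.
Stage 2: -20.7 dBFS ≤ -15.7 dBFS, so stage 2 doesn't engage; output -20.7 dBFS.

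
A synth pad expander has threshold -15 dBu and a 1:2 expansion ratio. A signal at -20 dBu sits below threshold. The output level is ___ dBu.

-25 dBu

Below threshold, a 1:2 expander applies gain = (2−1)×(T − x) of attenuation.
(2−1) × 5 = 5 dB, so output = -20 − 5 = -25 dBu.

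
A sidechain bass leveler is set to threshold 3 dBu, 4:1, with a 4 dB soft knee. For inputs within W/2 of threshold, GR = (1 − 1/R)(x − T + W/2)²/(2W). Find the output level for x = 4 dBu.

3.15625 dBu

x − T + W/2 = 4 − 3 + 2 = 3.
GR = (1 − 1/4) × 3² / 8 = 0.75 × 9 / 8 = 0.84375 dB.
Output = 4 − 0.84375 = 3.15625 dBu.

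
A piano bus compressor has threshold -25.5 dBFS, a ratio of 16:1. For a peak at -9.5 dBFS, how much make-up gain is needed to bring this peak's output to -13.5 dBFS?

The peak compresses to -25.5 + 16/16 = -24.5 dBFS.
To reach -13.5 dBFS requires -13.5 − (-24.5) = 11 dB of make-up.

11 dB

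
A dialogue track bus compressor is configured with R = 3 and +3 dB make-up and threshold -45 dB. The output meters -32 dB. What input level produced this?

-15 dB

Before make-up, the level was -32 − 3 = -35 dB.
Post-compression overshoot = -35 − (-45) = 10 dB.
Before 3:1 compression the overshoot was 10 × 3 = 30 dB, so input = -45 + 30 = -15 dB.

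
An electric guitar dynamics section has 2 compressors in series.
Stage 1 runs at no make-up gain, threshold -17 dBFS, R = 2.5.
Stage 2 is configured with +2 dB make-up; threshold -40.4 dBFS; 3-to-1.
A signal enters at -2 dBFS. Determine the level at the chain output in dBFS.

-28.6 dBFS

Stage 1: overshoot 15 dB → 15/2.5 = 6 dB → -11 dBFS.
Stage 2: -11 dBFS is 29.4 dB over -40.4 dBFS; at 3:1 that becomes 9.8 dB over, giving -30.6 dBFS; +2 dB make-up → -28.6 dBFS.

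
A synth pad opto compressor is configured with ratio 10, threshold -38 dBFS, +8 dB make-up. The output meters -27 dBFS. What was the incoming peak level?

-8 dBFS

Before make-up, the level was -27 − 8 = -35 dBFS.
That's 3 dB above the -38 dBFS threshold.
Input overshoot = R × output overshoot = 30 dB → input = -38 + 30 = -8 dBFS.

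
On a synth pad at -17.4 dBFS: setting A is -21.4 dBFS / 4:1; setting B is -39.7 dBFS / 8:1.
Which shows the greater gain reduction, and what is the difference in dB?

B, by 16.5125 dB

A: 4 dB over, compressed to 1 dB over, so 3 dB of GR.
B: 22.3 dB over, compressed to 2.7875 dB over, so 19.5125 dB of GR.
Difference: 16.5125 dB in favour of B.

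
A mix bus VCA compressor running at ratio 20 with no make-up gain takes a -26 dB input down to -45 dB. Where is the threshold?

-46 dB

Input is 20 dB above T (since output overshoot × R = input overshoot: (-45 − T)·20 = -26 − T gives T = -46 dB).
Check: -46 + (-26 − (-46))/20 = -46 + 1 = -45 dB. ✓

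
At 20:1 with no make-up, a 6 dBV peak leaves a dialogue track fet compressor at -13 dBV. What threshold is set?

Let T be the threshold. Output overshoot = (input overshoot)/R, so -13 − T = (6 − T)/20.
20·(-13 − T) = 6 − T → 19·T = -260 − 6 = -266.
T = -266/19 = -14 dBV.

-14 dBV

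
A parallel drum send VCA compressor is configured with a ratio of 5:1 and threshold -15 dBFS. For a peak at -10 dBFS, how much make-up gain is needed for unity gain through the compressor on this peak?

4 dB

Overshoot 5 dB → 5/5 = 1 dB after compression, so the compressed level is -15 + 1 = -14 dBFS.
Make-up = target − compressed = -10 − (-14) = 4 dB.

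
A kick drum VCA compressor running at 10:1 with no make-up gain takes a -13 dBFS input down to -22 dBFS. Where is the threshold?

-23 dBFS

Let T be the threshold. Output overshoot = (input overshoot)/R, so -22 − T = (-13 − T)/10.
10·(-22 − T) = -13 − T → 9·T = -220 − (-13) = -207.
T = -207/9 = -23 dBFS.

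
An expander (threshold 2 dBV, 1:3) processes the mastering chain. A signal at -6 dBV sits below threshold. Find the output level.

-22 dBV

The input is 8 dB below the 2 dBV threshold.
A 1:3 expander multiplies undershoot by 3: 8 × 3 = 24 dB below threshold.
Output = 2 − 24 = -22 dBV.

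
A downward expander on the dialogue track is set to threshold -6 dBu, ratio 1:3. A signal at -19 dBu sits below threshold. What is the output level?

-45 dBu

Below threshold, a 1:3 expander applies gain = (3−1)×(T − x) of attenuation.
(3−1) × 13 = 26 dB, so output = -19 − 26 = -45 dBu.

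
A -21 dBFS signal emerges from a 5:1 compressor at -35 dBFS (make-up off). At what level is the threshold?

-38.5 dBFS

Let T be the threshold. Output overshoot = (input overshoot)/R, so -35 − T = (-21 − T)/5.
5·(-35 − T) = -21 − T → 4·T = -175 − (-21) = -154.
T = -154/4 = -38.5 dBFS.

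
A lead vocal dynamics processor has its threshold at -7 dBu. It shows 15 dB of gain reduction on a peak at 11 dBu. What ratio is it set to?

6:1

Input overshoot = 11 − (-7) = 18 dB.
Output overshoot = 18 − 15 = 3 dB.
Ratio = input overshoot / output overshoot = 18 / 3 = 6.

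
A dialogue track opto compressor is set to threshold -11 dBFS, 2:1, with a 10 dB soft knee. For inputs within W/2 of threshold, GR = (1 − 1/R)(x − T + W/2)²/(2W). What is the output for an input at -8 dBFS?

x − T + W/2 = -8 − (-11) + 5 = 8.
GR = (1 − 1/2) × 8² / 20 = 0.5 × 64 / 20 = 1.6 dB.
Output = -8 − 1.6 = -9.6 dBFS.

-9.6 dBFS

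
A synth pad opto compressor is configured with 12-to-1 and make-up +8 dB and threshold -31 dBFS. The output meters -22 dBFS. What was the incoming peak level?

-19 dBFS

Before make-up, the level was -22 − 8 = -30 dBFS.
The compressed level sits -30 − (-31) = 1 dB over threshold.
Undo the ratio: input overshoot = 1 × 12 = 12 dB, giving input = -19 dBFS.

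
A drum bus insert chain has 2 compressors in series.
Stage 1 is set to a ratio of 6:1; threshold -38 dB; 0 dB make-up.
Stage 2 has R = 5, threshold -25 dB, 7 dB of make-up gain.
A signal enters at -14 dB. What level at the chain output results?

Stage 1: overshoot 24 dB → 24/6 = 4 dB → -34 dB.
Stage 2: -34 dB is at or below the -25 dB threshold — no compression; make-up brings it to -27 dB.

-27 dB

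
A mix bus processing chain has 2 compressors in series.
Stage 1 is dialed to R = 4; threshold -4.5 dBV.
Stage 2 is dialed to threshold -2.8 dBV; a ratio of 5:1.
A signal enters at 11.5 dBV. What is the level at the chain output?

-2.34 dBV

Stage 1: 16 dB above -4.5 dBV, reduced 4:1 to 4 dB above → -0.5 dBV.
Stage 2: -0.5 dBV is 2.3 dB over -2.8 dBV; at 5:1 that becomes 0.46 dB over, giving -2.34 dBV.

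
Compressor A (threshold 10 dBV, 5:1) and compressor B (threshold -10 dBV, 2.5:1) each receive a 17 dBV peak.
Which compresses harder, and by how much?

B, by 10.6 dB

A: GR = 7 − 7/5 = 5.6 dB.
B: GR = 27 − 27/2.5 = 16.2 dB.
B applies 10.6 dB more gain reduction.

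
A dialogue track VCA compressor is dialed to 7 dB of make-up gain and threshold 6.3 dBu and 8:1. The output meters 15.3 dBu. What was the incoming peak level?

Stripping the +7 dB make-up gives 8.3 dBu at the gain stage.
That's 2 dB above the 6.3 dBu threshold.
Input overshoot = R × output overshoot = 16 dB → input = 6.3 + 16 = 22.3 dBu.

22.3 dBu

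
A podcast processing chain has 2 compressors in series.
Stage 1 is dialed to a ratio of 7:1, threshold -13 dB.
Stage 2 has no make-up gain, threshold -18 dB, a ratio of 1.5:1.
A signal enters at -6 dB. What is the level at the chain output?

-14 dB

Stage 1: -6 dB is 7 dB over -13 dB; at 7:1 that becomes 1 dB over, giving -12 dB.
Stage 2: 6 dB above -18 dB, reduced 1.5:1 to 4 dB above → -14 dB.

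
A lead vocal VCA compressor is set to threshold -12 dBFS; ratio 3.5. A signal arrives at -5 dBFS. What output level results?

-10 dBFS

-5 dBFS sits 7 dB over threshold.
The 7 dB excess becomes 2 dB after 3.5:1 reduction.
That puts the output at -10 dBFS.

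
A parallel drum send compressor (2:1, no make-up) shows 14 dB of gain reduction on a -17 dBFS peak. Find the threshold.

-45 dBFS

Gain reduction = -17 − (-31) = 14 dB; output overshoot = GR / (R − 1) = 14 / 1 = 14 dB.
Threshold = output − output overshoot = -31 − 14 = -45 dBFS.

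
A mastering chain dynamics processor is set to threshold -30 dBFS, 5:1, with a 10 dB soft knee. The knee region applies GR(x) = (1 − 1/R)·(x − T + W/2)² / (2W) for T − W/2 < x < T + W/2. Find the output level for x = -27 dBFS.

x − T + W/2 = -27 − (-30) + 5 = 8.
GR = (1 − 1/5) × 8² / 20 = 0.8 × 64 / 20 = 2.56 dB.
Output = -27 − 2.56 = -29.56 dBFS.

-29.56 dBFS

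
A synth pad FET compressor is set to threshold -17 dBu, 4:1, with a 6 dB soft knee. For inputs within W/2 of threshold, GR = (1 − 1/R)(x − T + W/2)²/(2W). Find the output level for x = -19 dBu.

-19.0625 dBu

x − T + W/2 = -19 − (-17) + 3 = 1.
GR = (1 − 1/4) × 1² / 12 = 0.75 × 1 / 12 = 0.0625 dB.
Output = -19 − 0.0625 = -19.0625 dBu.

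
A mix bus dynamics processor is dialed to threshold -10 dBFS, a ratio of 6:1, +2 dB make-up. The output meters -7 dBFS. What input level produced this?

Remove make-up: -7 − 2 = -9 dBFS.
The compressed level sits -9 − (-10) = 1 dB over threshold.
Undo the ratio: input overshoot = 1 × 6 = 6 dB, giving input = -4 dBFS.

-4 dBFS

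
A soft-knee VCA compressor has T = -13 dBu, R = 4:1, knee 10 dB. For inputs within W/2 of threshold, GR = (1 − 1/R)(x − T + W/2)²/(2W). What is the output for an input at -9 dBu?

x − T + W/2 = -9 − (-13) + 5 = 9.
GR = (1 − 1/4) × 9² / 20 = 0.75 × 81 / 20 = 3.0375 dB.
Output = -9 − 3.0375 = -12.0375 dBu.

-12.0375 dBu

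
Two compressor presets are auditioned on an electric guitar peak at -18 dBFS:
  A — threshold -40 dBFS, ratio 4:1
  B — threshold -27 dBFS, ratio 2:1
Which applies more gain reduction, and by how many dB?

A, by 12 dB

A: GR = 22 − 22/4 = 16.5 dB.
B: GR = 9 − 9/2 = 4.5 dB.
Difference: 12 dB in favour of A.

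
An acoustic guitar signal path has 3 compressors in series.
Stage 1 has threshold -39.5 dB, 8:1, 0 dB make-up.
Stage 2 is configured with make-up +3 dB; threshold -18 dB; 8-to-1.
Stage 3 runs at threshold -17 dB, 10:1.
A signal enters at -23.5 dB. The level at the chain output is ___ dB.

-34.5 dB

Stage 1: overshoot 16 dB → 16/8 = 2 dB → -37.5 dB.
Stage 2: -37.5 dB is at or below the -18 dB threshold — no compression; make-up brings it to -34.5 dB.
Stage 3: -34.5 dB is at or below the -17 dB threshold — no compression; output -34.5 dB.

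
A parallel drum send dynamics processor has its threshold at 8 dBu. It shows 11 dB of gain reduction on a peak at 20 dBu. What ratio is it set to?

12:1

Input overshoot = 20 − 8 = 12 dB.
Output overshoot = 12 − 11 = 1 dB.
Ratio = input overshoot / output overshoot = 12 / 1 = 12.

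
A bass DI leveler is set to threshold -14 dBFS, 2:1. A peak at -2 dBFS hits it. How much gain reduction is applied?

6 dB

The signal is 12 dB above threshold.
At 2:1, output sits 12/2 = 6 dB above threshold.
GR = overshoot in − overshoot out = 12 − 6 = 6 dB.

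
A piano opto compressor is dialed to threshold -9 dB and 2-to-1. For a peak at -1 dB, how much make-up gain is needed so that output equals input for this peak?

4 dB

Without make-up, output = threshold + overshoot/2 = -9 + 4 = -5 dB.
Gap to target: 4 dB.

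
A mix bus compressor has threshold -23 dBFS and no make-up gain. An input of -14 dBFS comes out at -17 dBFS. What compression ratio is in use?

1.5:1

Input overshoot = -14 − (-23) = 9 dB; output overshoot = -17 − (-23) = 6 dB.
Ratio = 9 / 6 = 1.5.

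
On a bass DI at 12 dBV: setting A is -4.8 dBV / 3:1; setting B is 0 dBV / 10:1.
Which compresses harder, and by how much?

A, by 0.4 dB

A: GR = 16.8 − 16.8/3 = 11.2 dB.
B: GR = 12 − 12/10 = 10.8 dB.
Difference: 0.4 dB in favour of A.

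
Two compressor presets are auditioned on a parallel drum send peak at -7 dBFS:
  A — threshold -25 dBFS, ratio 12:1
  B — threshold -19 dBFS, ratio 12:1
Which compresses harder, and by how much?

A, by 5.5 dB

A: overshoot 18 dB → output overshoot 1.5 dB → GR 16.5 dB.
B: overshoot 12 dB → output overshoot 1 dB → GR 11 dB.
Difference: 5.5 dB in favour of A.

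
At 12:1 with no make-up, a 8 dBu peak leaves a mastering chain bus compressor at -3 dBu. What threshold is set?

-4 dBu

Gain reduction = 8 − (-3) = 11 dB; output overshoot = GR / (R − 1) = 11 / 11 = 1 dB.
Threshold = output − output overshoot = -3 − 1 = -4 dBu.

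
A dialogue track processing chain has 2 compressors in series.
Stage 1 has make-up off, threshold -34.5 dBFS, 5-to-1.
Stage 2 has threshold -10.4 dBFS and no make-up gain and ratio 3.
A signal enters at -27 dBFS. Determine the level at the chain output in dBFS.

Stage 1: 7.5 dB above -34.5 dBFS, reduced 5:1 to 1.5 dB above → -33 dBFS.
Stage 2: below threshold (-33 ≤ -10.4); passes unchanged; output -33 dBFS.

-33 dBFS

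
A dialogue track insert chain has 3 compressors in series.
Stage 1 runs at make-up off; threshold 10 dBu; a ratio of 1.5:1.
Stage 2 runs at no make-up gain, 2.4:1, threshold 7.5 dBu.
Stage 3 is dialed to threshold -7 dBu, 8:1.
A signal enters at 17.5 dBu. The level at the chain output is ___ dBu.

-4.796875 dBu

Stage 1: overshoot 7.5 dB → 7.5/1.5 = 5 dB → 15 dBu.
Stage 2: 15 dBu is 7.5 dB over 7.5 dBu; at 2.4:1 that becomes 3.125 dB over, giving 10.625 dBu.
Stage 3: 10.625 dBu is 17.625 dB over -7 dBu; at 8:1 that becomes 2.203125 dB over, giving -4.796875 dBu.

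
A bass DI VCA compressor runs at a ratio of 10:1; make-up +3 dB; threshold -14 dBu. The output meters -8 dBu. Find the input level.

16 dBu

Stripping the +3 dB make-up gives -11 dBu at the gain stage.
Post-compression overshoot = -11 − (-14) = 3 dB.
Input overshoot = R × output overshoot = 30 dB → input = -14 + 30 = 16 dBu.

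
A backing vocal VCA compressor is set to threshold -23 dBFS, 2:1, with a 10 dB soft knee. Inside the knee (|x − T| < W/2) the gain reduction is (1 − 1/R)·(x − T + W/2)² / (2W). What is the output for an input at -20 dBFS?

x − T + W/2 = -20 − (-23) + 5 = 8.
GR = (1 − 1/2) × 8² / 20 = 0.5 × 64 / 20 = 1.6 dB.
Output = -20 − 1.6 = -21.6 dBFS.

-21.6 dBFS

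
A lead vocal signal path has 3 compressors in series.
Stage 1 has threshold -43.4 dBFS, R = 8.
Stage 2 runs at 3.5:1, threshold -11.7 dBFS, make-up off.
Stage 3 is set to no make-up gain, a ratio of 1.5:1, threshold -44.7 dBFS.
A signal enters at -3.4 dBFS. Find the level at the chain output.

-40.5 dBFS

Stage 1: 40 dB above -43.4 dBFS, reduced 8:1 to 5 dB above → -38.4 dBFS.
Stage 2: below threshold (-38.4 ≤ -11.7); passes unchanged; output -38.4 dBFS.
Stage 3: -38.4 dBFS is 6.3 dB over -44.7 dBFS; at 1.5:1 that becomes 4.2 dB over, giving -40.5 dBFS.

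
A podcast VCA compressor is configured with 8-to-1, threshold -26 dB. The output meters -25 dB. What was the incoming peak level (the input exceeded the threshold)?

-18 dB

Post-compression overshoot = -25 − (-26) = 1 dB.
Input overshoot = R × output overshoot = 8 dB → input = -26 + 8 = -18 dB.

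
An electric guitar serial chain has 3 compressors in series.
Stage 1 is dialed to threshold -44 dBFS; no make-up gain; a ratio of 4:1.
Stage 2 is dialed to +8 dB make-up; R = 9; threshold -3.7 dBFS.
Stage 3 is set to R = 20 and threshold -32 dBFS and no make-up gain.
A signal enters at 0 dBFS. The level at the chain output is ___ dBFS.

Stage 1: overshoot 44 dB → 44/4 = 11 dB → -33 dBFS.
Stage 2: -33 dBFS is at or below the -3.7 dBFS threshold — no compression; make-up brings it to -25 dBFS.
Stage 3: overshoot 7 dB → 7/20 = 0.35 dB → -31.65 dBFS.

-31.65 dBFS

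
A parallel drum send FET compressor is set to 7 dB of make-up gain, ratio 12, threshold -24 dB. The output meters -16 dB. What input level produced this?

Remove make-up: -16 − 7 = -23 dB.
That's 1 dB above the -24 dB threshold.
Undo the ratio: input overshoot = 1 × 12 = 12 dB, giving input = -12 dB.

-12 dB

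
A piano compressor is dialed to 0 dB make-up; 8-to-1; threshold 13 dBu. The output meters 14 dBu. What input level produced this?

Post-compression overshoot = 14 − 13 = 1 dB.
Before 8:1 compression the overshoot was 1 × 8 = 8 dB, so input = 13 + 8 = 21 dBu.

21 dBu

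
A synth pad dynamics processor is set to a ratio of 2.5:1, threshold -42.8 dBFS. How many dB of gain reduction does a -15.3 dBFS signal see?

-15.3 dBFS exceeds the threshold by 27.5 dB.
A 2.5:1 ratio leaves 11 dB of that excess.
GR = overshoot in − overshoot out = 27.5 − 11 = 16.5 dB.

16.5 dB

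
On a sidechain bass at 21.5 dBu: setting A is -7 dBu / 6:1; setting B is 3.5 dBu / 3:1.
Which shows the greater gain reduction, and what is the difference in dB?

A, by 11.75 dB

A: 28.5 dB over, compressed to 4.75 dB over, so 23.75 dB of GR.
B: 18 dB over, compressed to 6 dB over, so 12 dB of GR.
Difference: 11.75 dB in favour of A.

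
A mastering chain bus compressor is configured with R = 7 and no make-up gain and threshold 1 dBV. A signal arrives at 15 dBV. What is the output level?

3 dBV

Overshoot: 15 − 1 = 14 dB.
At 7:1 the overshoot is divided by 7, leaving 2 dB above threshold.
That puts the output at 3 dBV.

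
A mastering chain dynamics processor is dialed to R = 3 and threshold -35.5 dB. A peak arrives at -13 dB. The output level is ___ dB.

The input is 22.5 dB above the -35.5 dB threshold.
At 3:1 the overshoot is divided by 3, leaving 7.5 dB above threshold.
Output = -35.5 + 7.5 = -28 dB.

-28 dB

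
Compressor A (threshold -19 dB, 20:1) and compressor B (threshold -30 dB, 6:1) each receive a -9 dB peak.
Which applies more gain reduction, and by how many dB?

A: 10 dB over, compressed to 0.5 dB over, so 9.5 dB of GR.
B: 21 dB over, compressed to 3.5 dB over, so 17.5 dB of GR.
B reduces 8 dB more.

B, by 8 dB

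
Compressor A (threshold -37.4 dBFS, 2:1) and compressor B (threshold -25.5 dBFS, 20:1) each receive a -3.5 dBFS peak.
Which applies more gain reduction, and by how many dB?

A: 33.9 dB over, compressed to 16.95 dB over, so 16.95 dB of GR.
B: 22 dB over, compressed to 1.1 dB over, so 20.9 dB of GR.
B applies 3.95 dB more gain reduction.

B, by 3.95 dB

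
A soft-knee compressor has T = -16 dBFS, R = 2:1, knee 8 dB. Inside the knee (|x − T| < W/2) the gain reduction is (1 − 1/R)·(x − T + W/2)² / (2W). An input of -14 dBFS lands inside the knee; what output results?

-15.125 dBFS

x − T + W/2 = -14 − (-16) + 4 = 6.
GR = (1 − 1/2) × 6² / 16 = 0.5 × 36 / 16 = 1.125 dB.
Output = -14 − 1.125 = -15.125 dBFS.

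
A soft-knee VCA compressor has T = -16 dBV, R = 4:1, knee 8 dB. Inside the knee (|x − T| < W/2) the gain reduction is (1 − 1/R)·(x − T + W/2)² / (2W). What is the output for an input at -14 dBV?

-15.6875 dBV

x − T + W/2 = -14 − (-16) + 4 = 6.
GR = (1 − 1/4) × 6² / 16 = 0.75 × 36 / 16 = 1.6875 dB.
Output = -14 − 1.6875 = -15.6875 dBV.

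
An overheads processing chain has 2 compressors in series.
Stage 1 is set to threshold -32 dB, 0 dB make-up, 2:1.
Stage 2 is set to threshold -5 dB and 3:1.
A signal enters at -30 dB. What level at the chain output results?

Stage 1: overshoot 2 dB → 2/2 = 1 dB → -31 dB.
Stage 2: -31 dB ≤ -5 dB, so stage 2 doesn't engage; output -31 dB.

-31 dB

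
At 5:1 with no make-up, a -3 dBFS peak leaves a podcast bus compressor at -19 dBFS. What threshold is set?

Gain reduction = -3 − (-19) = 16 dB; output overshoot = GR / (R − 1) = 16 / 4 = 4 dB.
Threshold = output − output overshoot = -19 − 4 = -23 dBFS.

-23 dBFS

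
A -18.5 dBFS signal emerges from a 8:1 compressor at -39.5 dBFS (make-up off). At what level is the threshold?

Gain reduction = -18.5 − (-39.5) = 21 dB; output overshoot = GR / (R − 1) = 21 / 7 = 3 dB.
Threshold = output − output overshoot = -39.5 − 3 = -42.5 dBFS.

-42.5 dBFS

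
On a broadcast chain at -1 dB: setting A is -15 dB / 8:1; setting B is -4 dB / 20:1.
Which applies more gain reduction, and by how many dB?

A, by 9.4 dB

A: overshoot 14 dB → output overshoot 1.75 dB → GR 12.25 dB.
B: overshoot 3 dB → output overshoot 0.15 dB → GR 2.85 dB.
A reduces 9.4 dB more.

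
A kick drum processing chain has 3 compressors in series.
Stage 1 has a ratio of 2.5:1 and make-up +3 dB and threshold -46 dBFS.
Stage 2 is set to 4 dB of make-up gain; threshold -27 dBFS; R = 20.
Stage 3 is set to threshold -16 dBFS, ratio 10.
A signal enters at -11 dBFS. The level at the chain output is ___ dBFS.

-25 dBFS

Stage 1: 35 dB above -46 dBFS, reduced 2.5:1 to 14 dB above → -32 dBFS; +3 dB make-up → -29 dBFS.
Stage 2: -29 dBFS is at or below the -27 dBFS threshold — no compression; make-up brings it to -25 dBFS.
Stage 3: below threshold (-25 ≤ -16); passes unchanged; output -25 dBFS.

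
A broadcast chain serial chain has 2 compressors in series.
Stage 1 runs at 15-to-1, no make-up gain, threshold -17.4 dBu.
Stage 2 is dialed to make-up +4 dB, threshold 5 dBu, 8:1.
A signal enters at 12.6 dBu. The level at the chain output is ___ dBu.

Stage 1: 12.6 dBu is 30 dB over -17.4 dBu; at 15:1 that becomes 2 dB over, giving -15.4 dBu.
Stage 2: -15.4 dBu is at or below the 5 dBu threshold — no compression; make-up brings it to -11.4 dBu.

-11.4 dBu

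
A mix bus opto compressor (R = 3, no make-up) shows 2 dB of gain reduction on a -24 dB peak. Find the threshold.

Input is 3 dB above T (since output overshoot × R = input overshoot: (-26 − T)·3 = -24 − T gives T = -27 dB).
Check: -27 + (-24 − (-27))/3 = -27 + 1 = -26 dB. ✓

-27 dB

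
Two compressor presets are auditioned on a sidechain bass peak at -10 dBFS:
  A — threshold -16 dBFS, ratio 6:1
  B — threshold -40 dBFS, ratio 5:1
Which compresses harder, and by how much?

B, by 19 dB

A: GR = 6 − 6/6 = 5 dB.
B: GR = 30 − 30/5 = 24 dB.
Difference: 19 dB in favour of B.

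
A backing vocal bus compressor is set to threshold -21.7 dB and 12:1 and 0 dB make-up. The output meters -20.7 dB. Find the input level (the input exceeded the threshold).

-9.7 dB

That's 1 dB above the -21.7 dB threshold.
Input overshoot = R × output overshoot = 12 dB → input = -21.7 + 12 = -9.7 dB.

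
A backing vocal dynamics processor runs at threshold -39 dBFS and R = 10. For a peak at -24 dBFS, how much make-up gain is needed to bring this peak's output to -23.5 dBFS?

Without make-up, output = threshold + overshoot/10 = -39 + 1.5 = -37.5 dBFS.
Gap to target: 14 dB.

14 dB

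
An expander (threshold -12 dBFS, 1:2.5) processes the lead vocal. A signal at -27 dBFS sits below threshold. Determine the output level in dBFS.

Undershoot = (-12) − (-27) = 15 dB.
At 1:2.5, that expands to 37.5 dB under threshold.
Output = -12 − 37.5 = -49.5 dBFS.

-49.5 dBFS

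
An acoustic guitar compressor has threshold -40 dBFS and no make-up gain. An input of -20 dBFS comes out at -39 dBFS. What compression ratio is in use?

20:1

Input overshoot = -20 − (-40) = 20 dB; output overshoot = -39 − (-40) = 1 dB.
Ratio = 20 / 1 = 20.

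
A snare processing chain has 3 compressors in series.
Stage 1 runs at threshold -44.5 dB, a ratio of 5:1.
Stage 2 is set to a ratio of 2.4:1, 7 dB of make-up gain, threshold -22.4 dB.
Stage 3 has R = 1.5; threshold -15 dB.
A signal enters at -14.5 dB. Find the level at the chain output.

-31.5 dB

Stage 1: 30 dB above -44.5 dB, reduced 5:1 to 6 dB above → -38.5 dB.
Stage 2: -38.5 dB ≤ -22.4 dB, so stage 2 doesn't engage; make-up brings it to -31.5 dB.
Stage 3: -31.5 dB ≤ -15 dB, so stage 3 doesn't engage; output -31.5 dB.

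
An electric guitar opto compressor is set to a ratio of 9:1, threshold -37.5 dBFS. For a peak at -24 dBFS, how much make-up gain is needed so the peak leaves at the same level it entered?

Without make-up, output = threshold + overshoot/9 = -37.5 + 1.5 = -36 dBFS.
Gap to target: 12 dB.

12 dB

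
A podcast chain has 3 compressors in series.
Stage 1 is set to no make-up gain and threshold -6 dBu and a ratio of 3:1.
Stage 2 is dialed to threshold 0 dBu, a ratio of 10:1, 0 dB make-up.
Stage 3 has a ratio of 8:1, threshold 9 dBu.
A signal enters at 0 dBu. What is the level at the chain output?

Stage 1: 6 dB above -6 dBu, reduced 3:1 to 2 dB above → -4 dBu.
Stage 2: below threshold (-4 ≤ 0); passes unchanged; output -4 dBu.
Stage 3: -4 dBu is at or below the 9 dBu threshold — no compression; output -4 dBu.

-4 dBu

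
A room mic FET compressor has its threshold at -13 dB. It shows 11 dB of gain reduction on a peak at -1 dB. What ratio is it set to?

Input overshoot = -1 − (-13) = 12 dB.
Output overshoot = 12 − 11 = 1 dB.
Ratio = input overshoot / output overshoot = 12 / 1 = 12.

12:1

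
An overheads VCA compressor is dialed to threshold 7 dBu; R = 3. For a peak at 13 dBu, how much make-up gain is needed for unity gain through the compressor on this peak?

4 dB

The peak compresses to 7 + 6/3 = 9 dBu.
To reach 13 dBu requires 13 − 9 = 4 dB of make-up.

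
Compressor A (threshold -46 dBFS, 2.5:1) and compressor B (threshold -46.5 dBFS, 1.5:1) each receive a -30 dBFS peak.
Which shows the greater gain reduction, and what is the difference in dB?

A: 16 dB over, compressed to 6.4 dB over, so 9.6 dB of GR.
B: 16.5 dB over, compressed to 11 dB over, so 5.5 dB of GR.
A applies 4.1 dB more gain reduction.

A, by 4.1 dB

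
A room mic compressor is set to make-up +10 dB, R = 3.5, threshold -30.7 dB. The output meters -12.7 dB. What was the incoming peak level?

-2.7 dB

Stripping the +10 dB make-up gives -22.7 dB at the gain stage.
The compressed level sits -22.7 − (-30.7) = 8 dB over threshold.
Input overshoot = R × output overshoot = 28 dB → input = -30.7 + 28 = -2.7 dB.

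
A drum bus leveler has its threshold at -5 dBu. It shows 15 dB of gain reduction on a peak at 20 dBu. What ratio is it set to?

Input overshoot = 20 − (-5) = 25 dB.
Output overshoot = 25 − 15 = 10 dB.
Ratio = input overshoot / output overshoot = 25 / 10 = 2.5.

2.5:1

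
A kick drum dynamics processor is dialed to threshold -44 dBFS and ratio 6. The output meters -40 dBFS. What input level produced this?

Post-compression overshoot = -40 − (-44) = 4 dB.
Input overshoot = R × output overshoot = 24 dB → input = -44 + 24 = -20 dBFS.

-20 dBFS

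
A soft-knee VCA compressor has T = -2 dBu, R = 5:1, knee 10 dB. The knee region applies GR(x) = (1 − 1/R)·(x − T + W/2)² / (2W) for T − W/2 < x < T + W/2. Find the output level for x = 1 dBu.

x − T + W/2 = 1 − (-2) + 5 = 8.
GR = (1 − 1/5) × 8² / 20 = 0.8 × 64 / 20 = 2.56 dB.
Output = 1 − 2.56 = -1.56 dBu.

-1.56 dBu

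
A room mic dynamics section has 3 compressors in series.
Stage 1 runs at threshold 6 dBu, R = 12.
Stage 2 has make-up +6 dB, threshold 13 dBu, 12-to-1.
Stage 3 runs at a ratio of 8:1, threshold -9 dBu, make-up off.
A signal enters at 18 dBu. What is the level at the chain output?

Stage 1: 12 dB above 6 dBu, reduced 12:1 to 1 dB above → 7 dBu.
Stage 2: below threshold (7 ≤ 13); passes unchanged; make-up brings it to 13 dBu.
Stage 3: 13 dBu is 22 dB over -9 dBu; at 8:1 that becomes 2.75 dB over, giving -6.25 dBu.

-6.25 dBu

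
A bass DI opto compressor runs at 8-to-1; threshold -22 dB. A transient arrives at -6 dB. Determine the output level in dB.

Overshoot: -6 − (-22) = 16 dB.
The 16 dB excess becomes 2 dB after 8:1 reduction.
So the level is -22 + 2 = -20 dB.

-20 dB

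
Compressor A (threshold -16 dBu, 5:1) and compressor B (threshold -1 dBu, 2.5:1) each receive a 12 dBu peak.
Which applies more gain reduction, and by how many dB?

A: 28 dB over, compressed to 5.6 dB over, so 22.4 dB of GR.
B: 13 dB over, compressed to 5.2 dB over, so 7.8 dB of GR.
A applies 14.6 dB more gain reduction.

A, by 14.6 dB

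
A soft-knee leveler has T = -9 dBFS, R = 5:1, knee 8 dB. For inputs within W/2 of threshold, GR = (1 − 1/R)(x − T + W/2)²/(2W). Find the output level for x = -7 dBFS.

x − T + W/2 = -7 − (-9) + 4 = 6.
GR = (1 − 1/5) × 6² / 16 = 0.8 × 36 / 16 = 1.8 dB.
Output = -7 − 1.8 = -8.8 dBFS.

-8.8 dBFS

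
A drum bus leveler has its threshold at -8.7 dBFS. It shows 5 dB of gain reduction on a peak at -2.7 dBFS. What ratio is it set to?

Input overshoot = -2.7 − (-8.7) = 6 dB.
Output overshoot = 6 − 5 = 1 dB.
Ratio = input overshoot / output overshoot = 6 / 1 = 6.

6:1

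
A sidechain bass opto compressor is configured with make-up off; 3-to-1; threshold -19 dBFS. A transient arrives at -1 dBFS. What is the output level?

-13 dBFS

The input is 18 dB above the -19 dBFS threshold.
The 18 dB excess becomes 6 dB after 3:1 reduction.
That puts the output at -13 dBFS.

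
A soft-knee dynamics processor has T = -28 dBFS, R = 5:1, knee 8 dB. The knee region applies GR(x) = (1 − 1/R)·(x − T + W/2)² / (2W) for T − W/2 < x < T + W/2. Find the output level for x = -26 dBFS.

-27.8 dBFS

x − T + W/2 = -26 − (-28) + 4 = 6.
GR = (1 − 1/5) × 6² / 16 = 0.8 × 36 / 16 = 1.8 dB.
Output = -26 − 1.8 = -27.8 dBFS.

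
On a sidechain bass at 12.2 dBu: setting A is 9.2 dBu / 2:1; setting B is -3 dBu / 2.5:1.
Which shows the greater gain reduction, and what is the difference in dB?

A: overshoot 3 dB → output overshoot 1.5 dB → GR 1.5 dB.
B: overshoot 15.2 dB → output overshoot 6.08 dB → GR 9.12 dB.
B reduces 7.62 dB more.

B, by 7.62 dB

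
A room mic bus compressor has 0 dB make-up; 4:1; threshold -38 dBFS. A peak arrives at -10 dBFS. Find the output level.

-31 dBFS

Overshoot: -10 − (-38) = 28 dB.
The 28 dB excess becomes 7 dB after 4:1 reduction.
Output = -38 + 7 = -31 dBFS.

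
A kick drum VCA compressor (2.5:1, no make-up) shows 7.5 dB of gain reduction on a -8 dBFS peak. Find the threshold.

Let T be the threshold. Output overshoot = (input overshoot)/R, so -15.5 − T = (-8 − T)/2.5.
2.5·(-15.5 − T) = -8 − T → 1.5·T = -38.75 − (-8) = -30.75.
T = -30.75/1.5 = -20.5 dBFS.

-20.5 dBFS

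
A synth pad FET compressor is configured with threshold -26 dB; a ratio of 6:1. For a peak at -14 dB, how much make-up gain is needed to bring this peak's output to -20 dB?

The peak compresses to -26 + 12/6 = -24 dB.
To reach -20 dB requires -20 − (-24) = 4 dB of make-up.

4 dB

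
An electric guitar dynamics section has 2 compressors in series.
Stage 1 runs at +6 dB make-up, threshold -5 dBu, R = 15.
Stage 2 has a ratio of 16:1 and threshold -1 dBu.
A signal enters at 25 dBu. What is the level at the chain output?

Stage 1: overshoot 30 dB → 30/15 = 2 dB → -3 dBu; +6 dB make-up → 3 dBu.
Stage 2: overshoot 4 dB → 4/16 = 0.25 dB → -0.75 dBu.

-0.75 dBu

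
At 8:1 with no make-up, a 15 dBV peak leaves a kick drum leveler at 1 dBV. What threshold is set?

Input is 16 dB above T (since output overshoot × R = input overshoot: (1 − T)·8 = 15 − T gives T = -1 dBV).
Check: -1 + (15 − (-1))/8 = -1 + 2 = 1 dBV. ✓

-1 dBV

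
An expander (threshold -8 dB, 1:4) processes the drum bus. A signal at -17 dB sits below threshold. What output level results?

Below threshold, a 1:4 expander applies gain = (4−1)×(T − x) of attenuation.
(4−1) × 9 = 27 dB, so output = -17 − 27 = -44 dB.

-44 dB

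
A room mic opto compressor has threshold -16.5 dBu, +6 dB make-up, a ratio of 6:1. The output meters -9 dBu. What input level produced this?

-7.5 dBu

Before make-up, the level was -9 − 6 = -15 dBu.
Post-compression overshoot = -15 − (-16.5) = 1.5 dB.
Undo the ratio: input overshoot = 1.5 × 6 = 9 dB, giving input = -7.5 dBu.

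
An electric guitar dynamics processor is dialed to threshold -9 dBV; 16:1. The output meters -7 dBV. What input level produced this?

23 dBV

The compressed level sits -7 − (-9) = 2 dB over threshold.
Input overshoot = R × output overshoot = 32 dB → input = -9 + 32 = 23 dBV.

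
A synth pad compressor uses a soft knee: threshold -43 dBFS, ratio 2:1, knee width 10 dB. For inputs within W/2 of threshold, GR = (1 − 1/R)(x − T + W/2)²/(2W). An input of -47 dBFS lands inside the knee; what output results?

-47.025 dBFS

x − T + W/2 = -47 − (-43) + 5 = 1.
GR = (1 − 1/2) × 1² / 20 = 0.5 × 1 / 20 = 0.025 dB.
Output = -47 − 0.025 = -47.025 dBFS.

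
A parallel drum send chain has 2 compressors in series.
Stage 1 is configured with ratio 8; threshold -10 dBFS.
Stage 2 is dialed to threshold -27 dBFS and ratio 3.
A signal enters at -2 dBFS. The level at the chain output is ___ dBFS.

-21 dBFS

Stage 1: -2 dBFS is 8 dB over -10 dBFS; at 8:1 that becomes 1 dB over, giving -9 dBFS.
Stage 2: 18 dB above -27 dBFS, reduced 3:1 to 6 dB above → -21 dBFS.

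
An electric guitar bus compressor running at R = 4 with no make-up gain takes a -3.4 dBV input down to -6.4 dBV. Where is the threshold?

-7.4 dBV

Let T be the threshold. Output overshoot = (input overshoot)/R, so -6.4 − T = (-3.4 − T)/4.
4·(-6.4 − T) = -3.4 − T → 3·T = -25.6 − (-3.4) = -22.2.
T = -22.2/3 = -7.4 dBV.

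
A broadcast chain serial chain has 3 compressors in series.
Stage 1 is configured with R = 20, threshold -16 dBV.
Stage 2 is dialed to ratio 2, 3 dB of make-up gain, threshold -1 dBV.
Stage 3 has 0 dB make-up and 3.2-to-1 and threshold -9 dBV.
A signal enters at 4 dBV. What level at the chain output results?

-12 dBV

Stage 1: 4 dBV is 20 dB over -16 dBV; at 20:1 that becomes 1 dB over, giving -15 dBV.
Stage 2: -15 dBV ≤ -1 dBV, so stage 2 doesn't engage; make-up brings it to -12 dBV.
Stage 3: -12 dBV is at or below the -9 dBV threshold — no compression; output -12 dBV.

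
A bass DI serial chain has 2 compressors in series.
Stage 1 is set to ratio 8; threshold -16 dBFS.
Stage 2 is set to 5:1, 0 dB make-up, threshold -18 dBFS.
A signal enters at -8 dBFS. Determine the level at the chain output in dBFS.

Stage 1: 8 dB above -16 dBFS, reduced 8:1 to 1 dB above → -15 dBFS.
Stage 2: overshoot 3 dB → 3/5 = 0.6 dB → -17.4 dBFS.

-17.4 dBFS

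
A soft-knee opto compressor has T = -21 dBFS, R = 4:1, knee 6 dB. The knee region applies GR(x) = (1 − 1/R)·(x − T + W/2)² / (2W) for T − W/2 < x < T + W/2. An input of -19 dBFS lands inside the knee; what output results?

-20.5625 dBFS

x − T + W/2 = -19 − (-21) + 3 = 5.
GR = (1 − 1/4) × 5² / 12 = 0.75 × 25 / 12 = 1.5625 dB.
Output = -19 − 1.5625 = -20.5625 dBFS.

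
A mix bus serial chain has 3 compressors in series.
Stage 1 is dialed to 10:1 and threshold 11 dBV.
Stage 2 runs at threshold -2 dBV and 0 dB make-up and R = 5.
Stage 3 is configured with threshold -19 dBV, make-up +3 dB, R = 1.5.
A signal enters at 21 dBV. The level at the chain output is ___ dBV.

-2.8 dBV

Stage 1: overshoot 10 dB → 10/10 = 1 dB → 12 dBV.
Stage 2: overshoot 14 dB → 14/5 = 2.8 dB → 0.8 dBV.
Stage 3: 0.8 dBV is 19.8 dB over -19 dBV; at 1.5:1 that becomes 13.2 dB over, giving -5.8 dBV; +3 dB make-up → -2.8 dBV.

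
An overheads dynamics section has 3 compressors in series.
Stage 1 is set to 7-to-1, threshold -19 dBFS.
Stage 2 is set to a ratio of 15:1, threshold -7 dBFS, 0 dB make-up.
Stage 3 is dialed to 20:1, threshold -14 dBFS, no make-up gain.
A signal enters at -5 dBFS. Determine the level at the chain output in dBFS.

-17 dBFS

Stage 1: overshoot 14 dB → 14/7 = 2 dB → -17 dBFS.
Stage 2: below threshold (-17 ≤ -7); passes unchanged; output -17 dBFS.
Stage 3: -17 dBFS ≤ -14 dBFS, so stage 3 doesn't engage; output -17 dBFS.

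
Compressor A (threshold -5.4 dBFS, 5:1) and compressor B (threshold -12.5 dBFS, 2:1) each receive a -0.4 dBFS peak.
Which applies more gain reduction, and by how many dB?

A: GR = 5 − 5/5 = 4 dB.
B: GR = 12.1 − 12.1/2 = 6.05 dB.
Difference: 2.05 dB in favour of B.

B, by 2.05 dB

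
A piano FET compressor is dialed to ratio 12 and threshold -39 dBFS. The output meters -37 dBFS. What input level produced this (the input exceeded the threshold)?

-15 dBFS

That's 2 dB above the -39 dBFS threshold.
Undo the ratio: input overshoot = 2 × 12 = 24 dB, giving input = -15 dBFS.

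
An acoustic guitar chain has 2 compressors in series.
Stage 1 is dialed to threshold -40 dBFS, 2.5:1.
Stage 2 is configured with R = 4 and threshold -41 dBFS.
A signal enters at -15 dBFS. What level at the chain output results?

-38.25 dBFS

Stage 1: overshoot 25 dB → 25/2.5 = 10 dB → -30 dBFS.
Stage 2: overshoot 11 dB → 11/4 = 2.75 dB → -38.25 dBFS.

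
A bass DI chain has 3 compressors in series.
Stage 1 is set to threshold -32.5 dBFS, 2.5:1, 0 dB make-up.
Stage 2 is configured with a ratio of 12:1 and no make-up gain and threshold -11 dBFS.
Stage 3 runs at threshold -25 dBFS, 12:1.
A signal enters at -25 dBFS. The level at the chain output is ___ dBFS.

-29.5 dBFS

Stage 1: -25 dBFS is 7.5 dB over -32.5 dBFS; at 2.5:1 that becomes 3 dB over, giving -29.5 dBFS.
Stage 2: below threshold (-29.5 ≤ -11); passes unchanged; output -29.5 dBFS.
Stage 3: -29.5 dBFS is at or below the -25 dBFS threshold — no compression; output -29.5 dBFS.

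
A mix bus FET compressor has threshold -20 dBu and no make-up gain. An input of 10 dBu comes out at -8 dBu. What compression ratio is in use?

2.5:1

Input overshoot = 10 − (-20) = 30 dB; output overshoot = -8 − (-20) = 12 dB.
Ratio = 30 / 12 = 2.5.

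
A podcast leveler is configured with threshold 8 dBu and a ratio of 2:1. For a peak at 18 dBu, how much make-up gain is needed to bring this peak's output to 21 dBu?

8 dB

Without make-up, output = threshold + overshoot/2 = 8 + 5 = 13 dBu.
Gap to target: 8 dB.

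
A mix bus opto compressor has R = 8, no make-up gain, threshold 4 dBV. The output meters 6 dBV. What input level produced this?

That's 2 dB above the 4 dBV threshold.
Input overshoot = R × output overshoot = 16 dB → input = 4 + 16 = 20 dBV.

20 dBV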